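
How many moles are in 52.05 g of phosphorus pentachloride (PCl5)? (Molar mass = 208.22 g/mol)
Moles = 52.05 g ÷ 208.22 g/mol = 0.25 mol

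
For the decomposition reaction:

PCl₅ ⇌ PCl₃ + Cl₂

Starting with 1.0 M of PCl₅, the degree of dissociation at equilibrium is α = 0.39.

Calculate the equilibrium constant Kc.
K_c = 0.2493

x = α·[A]₀ = 0.39 × 1.0 = 0.39 M dissociated.
At eq: [PCl₅] = 1.0 − 0.39 = 0.61 M; [PCl₃] = [Cl₂] = x = 0.39 M.
Kc = [PCl₃][Cl₂]/[PCl₅] = (0.39)²/0.61 = 0.2493.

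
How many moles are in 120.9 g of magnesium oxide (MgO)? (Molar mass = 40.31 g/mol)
Moles = 120.9 g ÷ 40.31 g/mol = 2.999 mol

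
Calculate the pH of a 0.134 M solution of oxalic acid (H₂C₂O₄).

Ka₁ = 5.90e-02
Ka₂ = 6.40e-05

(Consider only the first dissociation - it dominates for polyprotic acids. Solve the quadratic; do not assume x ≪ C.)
pH = 1.19

x² + Ka₁·x − Ka₁·C = 0 with Ka₁ = 5.90e-02, C = 0.134.
x = (−Ka₁ + √(Ka₁² + 4·Ka₁·C))/2 = 6.4182e-02 M, so pH = 1.19.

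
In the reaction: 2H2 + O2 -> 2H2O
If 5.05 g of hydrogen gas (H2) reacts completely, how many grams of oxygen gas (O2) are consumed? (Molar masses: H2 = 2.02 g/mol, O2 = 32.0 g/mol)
Moles of H2 = 5.05 g ÷ 2.02 g/mol = 2.5 mol
Mole ratio: 1 mol O2 / 2 mol H2
Moles of O2 = 2.5 × (1/2) = 1.25 mol
Mass of O2 = 1.25 mol × 32.0 g/mol = 40 g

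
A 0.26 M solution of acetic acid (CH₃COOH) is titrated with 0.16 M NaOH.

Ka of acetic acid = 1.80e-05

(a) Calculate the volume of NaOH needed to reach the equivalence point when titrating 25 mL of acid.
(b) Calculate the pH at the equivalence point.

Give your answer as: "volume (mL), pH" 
V = 40.6 mL, pH = 8.87

(a) At equivalence: moles acid = moles base.
moles acid = 0.26 × 0.025 = 0.0065 mol; V_NaOH = 0.0065/0.16 = 0.04062 L = 40.6 mL.
(b) At equivalence, all acid → conjugate base A⁻ at [A⁻] = 0.0065/0.06563 = 0.09905 M.
Kb = Kw/Ka = 1.0e-14/1.80e-05 = 5.556e-10; [OH⁻] = √(Kb·[A⁻]) = 7.418e-06; pOH = 5.13; pH = 14 − pOH = 8.87.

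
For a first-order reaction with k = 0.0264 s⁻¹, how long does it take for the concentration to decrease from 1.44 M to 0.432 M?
45.61 s

From ln[A] = ln[A]₀ - k·t: t = ln([A]₀/[A])/k = ln(1.44/0.432)/0.0264 = ln(3.3333)/0.0264 = 1.2040/0.0264 = 45.61 s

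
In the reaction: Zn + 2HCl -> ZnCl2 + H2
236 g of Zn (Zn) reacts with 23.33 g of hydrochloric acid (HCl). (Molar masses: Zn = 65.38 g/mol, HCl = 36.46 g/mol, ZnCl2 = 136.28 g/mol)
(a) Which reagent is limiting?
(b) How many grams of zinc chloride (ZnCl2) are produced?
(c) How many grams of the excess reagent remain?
(a) HCl, (b) 43.6 g, (c) 215.1 g

Moles of Zn = 236 g ÷ 65.38 g/mol = 3.60967 mol
Moles of HCl = 23.33 g ÷ 36.46 g/mol = 0.639879 mol
Moles ÷ coefficient: Zn: 3.60967/1 = 3.61, HCl: 0.639879/2 = 0.3199
(a) HCl has the smaller value, so HCl is the limiting reagent.
(b) Moles of ZnCl2 = 0.639879 mol HCl × (1/2) = 0.31994 mol; mass = 0.31994 mol × 136.28 g/mol = 43.6 g
(c) Zn consumed = 0.639879 × (1/2) = 0.31994 mol; remaining = 3.60967 − 0.31994 = 3.28973 mol; mass = 3.28973 mol × 65.38 g/mol = 215.1 g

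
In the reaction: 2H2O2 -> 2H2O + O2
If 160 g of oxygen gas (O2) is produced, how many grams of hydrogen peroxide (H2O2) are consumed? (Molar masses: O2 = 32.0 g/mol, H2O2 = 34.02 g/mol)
Moles of O2 = 160 g ÷ 32.0 g/mol = 5 mol
Mole ratio: 2 mol H2O2 / 1 mol O2
Moles of H2O2 = 5 × (2/1) = 10 mol
Mass of H2O2 = 10 mol × 34.02 g/mol = 340.2 g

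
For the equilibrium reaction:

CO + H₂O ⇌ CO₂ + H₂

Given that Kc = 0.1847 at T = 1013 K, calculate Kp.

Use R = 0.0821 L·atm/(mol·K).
K_p = 0.1847

Δn = (moles gaseous products) − (moles gaseous reactants) = 0
T = 1013 K; RT = 0.0821 × 1013 = 83.1673
Kp = Kc·(RT)^Δn = 0.1847 × (83.1673)^0 = 0.1847 × 1 = 0.1847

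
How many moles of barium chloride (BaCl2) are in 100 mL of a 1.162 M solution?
Moles = Molarity × Volume (L)
Moles = 1.162 M × 0.1 L = 0.1162 mol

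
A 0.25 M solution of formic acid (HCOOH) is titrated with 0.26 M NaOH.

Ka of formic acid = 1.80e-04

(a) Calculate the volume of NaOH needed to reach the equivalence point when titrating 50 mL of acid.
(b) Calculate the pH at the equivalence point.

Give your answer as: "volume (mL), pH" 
V = 48.1 mL, pH = 8.43

(a) At equivalence: moles acid = moles base.
moles acid = 0.25 × 0.05 = 0.0125 mol; V_NaOH = 0.0125/0.26 = 0.04808 L = 48.1 mL.
(b) At equivalence, all acid → conjugate base A⁻ at [A⁻] = 0.0125/0.09808 = 0.1275 M.
Kb = Kw/Ka = 1.0e-14/1.80e-04 = 5.556e-11; [OH⁻] = √(Kb·[A⁻]) = 2.661e-06; pOH = 5.57; pH = 14 − pOH = 8.43.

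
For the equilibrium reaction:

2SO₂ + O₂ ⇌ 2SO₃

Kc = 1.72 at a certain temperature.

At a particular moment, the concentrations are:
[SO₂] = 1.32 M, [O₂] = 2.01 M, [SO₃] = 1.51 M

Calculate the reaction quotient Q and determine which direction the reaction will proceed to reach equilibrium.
Q = 0.651, Q < K, reaction proceeds forward (toward products)

Q = ([SO₃]^2) / ([SO₂]^2 × [O₂])
  = ((1.51)^2) / ((1.32)^2·(2.01)) = 2.2801/3.5022 = 0.651
Since Q = 0.651 < Kc = 1.72, the reaction proceeds forward (toward products) to reach equilibrium.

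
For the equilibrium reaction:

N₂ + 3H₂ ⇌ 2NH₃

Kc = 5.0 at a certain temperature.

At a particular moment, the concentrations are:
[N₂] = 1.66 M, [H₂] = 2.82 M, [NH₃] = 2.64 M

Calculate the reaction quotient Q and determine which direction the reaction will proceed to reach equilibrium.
Q = 0.187, Q < K, reaction proceeds forward (toward products)

Q = ([NH₃]^2) / ([N₂] × [H₂]^3)
  = ((2.64)^2) / ((1.66)·(2.82)^3) = 6.9696/37.227 = 0.1872
Since Q = 0.1872 < Kc = 5.0, the reaction proceeds forward (toward products) to reach equilibrium.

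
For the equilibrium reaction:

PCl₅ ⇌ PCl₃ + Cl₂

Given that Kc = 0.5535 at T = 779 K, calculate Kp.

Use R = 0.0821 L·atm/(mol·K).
K_p = 35.3996

Δn = (moles gaseous products) − (moles gaseous reactants) = 1
T = 779 K; RT = 0.0821 × 779 = 63.9559
Kp = Kc·(RT)^Δn = 0.5535 × (63.9559)^1 = 0.5535 × 63.9559 = 35.3996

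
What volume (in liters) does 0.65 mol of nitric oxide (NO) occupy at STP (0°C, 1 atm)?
At STP, 1 mol of gas occupies 22.4 L
Volume = 0.65 mol × 22.4 L/mol = 14.56 L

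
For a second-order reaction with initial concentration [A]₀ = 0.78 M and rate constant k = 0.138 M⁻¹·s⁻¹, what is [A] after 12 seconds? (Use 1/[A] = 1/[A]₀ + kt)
0.3404 M

1/[A] = 1/[A]₀ + k·t = 1/0.78 + (0.138)·(12) = 1.2821 + 1.6560 = 2.9381
[A] = 1/2.9381 = 0.3404 M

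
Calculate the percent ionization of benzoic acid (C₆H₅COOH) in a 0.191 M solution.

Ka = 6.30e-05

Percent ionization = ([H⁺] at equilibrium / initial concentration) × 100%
Percent ionization = 1.8%

Let x = [H⁺]. Ka = x²/(C - x) ⇒ x² + (6.30e-05)x - (6.30e-05)(0.191) = 0. x = 3.4375e-03. Percent = (3.4375e-03/0.191) × 100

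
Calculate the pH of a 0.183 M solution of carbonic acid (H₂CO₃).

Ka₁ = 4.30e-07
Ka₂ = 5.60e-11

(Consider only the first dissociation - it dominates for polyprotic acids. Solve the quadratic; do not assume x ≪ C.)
pH = 3.55

x² + Ka₁·x − Ka₁·C = 0 with Ka₁ = 4.30e-07, C = 0.183.
x = (−Ka₁ + √(Ka₁² + 4·Ka₁·C))/2 = 2.8030e-04 M, so pH = 3.55.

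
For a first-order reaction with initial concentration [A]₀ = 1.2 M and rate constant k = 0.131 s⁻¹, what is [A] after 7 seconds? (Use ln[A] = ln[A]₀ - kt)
0.4797 M

ln[A] = ln[A]₀ - k·t = ln(1.2) - (0.131)·(7) = 0.1823 - 0.9170 = -0.7347
[A] = e^(-0.7347) = 0.4797 M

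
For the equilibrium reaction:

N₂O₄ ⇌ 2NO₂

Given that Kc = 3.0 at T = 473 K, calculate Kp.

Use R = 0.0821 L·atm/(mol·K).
K_p = 116.4999

Δn = (moles gaseous products) − (moles gaseous reactants) = 1
T = 473 K; RT = 0.0821 × 473 = 38.8333
Kp = Kc·(RT)^Δn = 3.0 × (38.8333)^1 = 3.0 × 38.8333 = 116.4999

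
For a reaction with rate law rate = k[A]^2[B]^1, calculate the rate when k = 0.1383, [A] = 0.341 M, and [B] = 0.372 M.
0.005982 M/s

rate = k·[A]^2·[B]^1 = 0.1383·(0.341)^2·(0.372)^1 = 0.1383·0.116281·0.372 = 0.005982 M/s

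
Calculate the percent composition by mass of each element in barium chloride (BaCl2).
Ba: 65.95%, Cl: 34.05%

Molar mass of BaCl2 = 208.23 g/mol
% Ba = (1 × 137.33) / 208.23 × 100% = 137.33 / 208.23 × 100% = 65.95%
% Cl = (2 × 35.45) / 208.23 × 100% = 70.9 / 208.23 × 100% = 34.05%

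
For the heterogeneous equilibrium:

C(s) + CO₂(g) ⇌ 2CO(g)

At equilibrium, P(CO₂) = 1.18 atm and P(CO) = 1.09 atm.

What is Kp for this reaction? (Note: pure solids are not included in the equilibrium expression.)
K_p = 1.007

Solid C is excluded.
Kp = P(CO)²/P(CO₂) = (1.09)²/1.18 = 1.188/1.18 = 1.007.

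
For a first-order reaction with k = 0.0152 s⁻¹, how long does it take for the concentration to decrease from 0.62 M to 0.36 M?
35.76 s

From ln[A] = ln[A]₀ - k·t: t = ln([A]₀/[A])/k = ln(0.62/0.36)/0.0152 = ln(1.7222)/0.0152 = 0.5436/0.0152 = 35.76 s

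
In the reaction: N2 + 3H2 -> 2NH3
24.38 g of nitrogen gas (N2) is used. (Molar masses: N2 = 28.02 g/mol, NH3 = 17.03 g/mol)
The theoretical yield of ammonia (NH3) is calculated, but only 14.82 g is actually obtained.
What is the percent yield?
Moles of N2 = 24.38 g ÷ 28.02 g/mol = 0.870093 mol
Mole ratio: 2 mol NH3 / 1 mol N2
Moles of NH3 = 0.870093 × (2/1) = 1.74019 mol
Theoretical yield = 1.74019 mol × 17.03 g/mol = 29.635 g
Actual yield = 14.82 g
Percent yield = (14.82 / 29.635) × 100% = 50.0%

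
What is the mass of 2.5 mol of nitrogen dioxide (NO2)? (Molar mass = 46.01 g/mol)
Mass = 2.5 mol × 46.01 g/mol = 115 g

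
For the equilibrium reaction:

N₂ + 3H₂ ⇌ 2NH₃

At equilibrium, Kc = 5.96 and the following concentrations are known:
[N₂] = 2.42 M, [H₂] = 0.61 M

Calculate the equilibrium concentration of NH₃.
[NH₃] = 1.8094 M

Kc = ([NH₃]^2) / ([N₂] × [H₂]^3) = 5.96
[NH₃]^2 = Kc · (reactant terms)/(other product terms) = 5.96 · 0.54929 / 1 = 3.2738
[NH₃] = (3.2738)^(1/2) = 1.8094 M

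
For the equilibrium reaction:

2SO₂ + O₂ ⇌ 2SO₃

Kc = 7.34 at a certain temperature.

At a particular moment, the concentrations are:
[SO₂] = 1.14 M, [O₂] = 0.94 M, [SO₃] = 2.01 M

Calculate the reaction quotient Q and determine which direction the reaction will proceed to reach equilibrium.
Q = 3.307, Q < K, reaction proceeds forward (toward products)

Q = ([SO₃]^2) / ([SO₂]^2 × [O₂])
  = ((2.01)^2) / ((1.14)^2·(0.94)) = 4.0401/1.2216 = 3.307
Since Q = 3.307 < Kc = 7.34, the reaction proceeds forward (toward products) to reach equilibrium.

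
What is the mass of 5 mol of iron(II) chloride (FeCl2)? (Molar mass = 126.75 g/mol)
Mass = 5 mol × 126.75 g/mol = 633.8 g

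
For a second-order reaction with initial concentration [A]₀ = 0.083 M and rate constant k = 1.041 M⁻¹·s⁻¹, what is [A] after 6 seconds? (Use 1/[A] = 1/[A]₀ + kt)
0.0547 M

1/[A] = 1/[A]₀ + k·t = 1/0.083 + (1.041)·(6) = 12.0482 + 6.2460 = 18.2942
[A] = 1/18.2942 = 0.0547 M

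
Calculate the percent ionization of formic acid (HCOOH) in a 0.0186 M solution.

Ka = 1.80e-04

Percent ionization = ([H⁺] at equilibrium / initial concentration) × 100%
Percent ionization = 9.37%

Let x = [H⁺]. Ka = x²/(C - x) ⇒ x² + (1.80e-04)x - (1.80e-04)(0.0186) = 0. x = 1.7420e-03. Percent = (1.7420e-03/0.0186) × 100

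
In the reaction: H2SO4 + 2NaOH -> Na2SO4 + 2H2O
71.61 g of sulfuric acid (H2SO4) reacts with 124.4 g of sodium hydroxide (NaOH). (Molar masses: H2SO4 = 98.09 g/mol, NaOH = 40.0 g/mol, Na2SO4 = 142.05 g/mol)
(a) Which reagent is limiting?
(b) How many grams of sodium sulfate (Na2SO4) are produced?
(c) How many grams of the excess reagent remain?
(a) H2SO4, (b) 103.7 g, (c) 66 g

Moles of H2SO4 = 71.61 g ÷ 98.09 g/mol = 0.730044 mol
Moles of NaOH = 124.4 g ÷ 40.0 g/mol = 3.11 mol
Moles ÷ coefficient: H2SO4: 0.730044/1 = 0.73, NaOH: 3.11/2 = 1.555
(a) H2SO4 has the smaller value, so H2SO4 is the limiting reagent.
(b) Moles of Na2SO4 = 0.730044 mol H2SO4 × (1/1) = 0.730044 mol; mass = 0.730044 mol × 142.05 g/mol = 103.7 g
(c) NaOH consumed = 0.730044 × (2/1) = 1.46009 mol; remaining = 3.11 − 1.46009 = 1.64991 mol; mass = 1.64991 mol × 40.0 g/mol = 66 g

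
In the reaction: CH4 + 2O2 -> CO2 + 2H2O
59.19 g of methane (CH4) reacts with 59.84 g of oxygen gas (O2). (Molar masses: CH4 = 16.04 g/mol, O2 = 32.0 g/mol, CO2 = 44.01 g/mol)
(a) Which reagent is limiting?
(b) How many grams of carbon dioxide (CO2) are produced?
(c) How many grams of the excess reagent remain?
(a) O2, (b) 41.15 g, (c) 44.19 g

Moles of CH4 = 59.19 g ÷ 16.04 g/mol = 3.69015 mol
Moles of O2 = 59.84 g ÷ 32.0 g/mol = 1.87 mol
Moles ÷ coefficient: CH4: 3.69015/1 = 3.69, O2: 1.87/2 = 0.935
(a) O2 has the smaller value, so O2 is the limiting reagent.
(b) Moles of CO2 = 1.87 mol O2 × (1/2) = 0.935 mol; mass = 0.935 mol × 44.01 g/mol = 41.15 g
(c) CH4 consumed = 1.87 × (1/2) = 0.935 mol; remaining = 3.69015 − 0.935 = 2.75515 mol; mass = 2.75515 mol × 16.04 g/mol = 44.19 g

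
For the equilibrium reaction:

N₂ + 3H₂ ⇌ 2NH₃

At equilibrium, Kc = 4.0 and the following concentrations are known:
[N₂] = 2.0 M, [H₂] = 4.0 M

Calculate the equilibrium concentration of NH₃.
[NH₃] = 22.6274 M

Kc = ([NH₃]^2) / ([N₂] × [H₂]^3) = 4.0
[NH₃]^2 = Kc · (reactant terms)/(other product terms) = 4.0 · 128 / 1 = 512
[NH₃] = (512)^(1/2) = 22.6274 M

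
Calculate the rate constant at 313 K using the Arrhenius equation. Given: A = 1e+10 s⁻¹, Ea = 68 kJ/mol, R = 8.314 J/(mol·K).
4.48e-02 s⁻¹

k = A·exp(-Ea/(R·T)) = 1e+10·exp(-68000/(8.314·313)) = 1e+10·exp(-26.1309) = 1e+10·4.4822e-12 = 4.48e-02 s⁻¹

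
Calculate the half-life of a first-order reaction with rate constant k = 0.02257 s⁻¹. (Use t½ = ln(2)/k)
30.71 s

t½ = ln(2)/k = 0.6931/0.02257 = 30.71 s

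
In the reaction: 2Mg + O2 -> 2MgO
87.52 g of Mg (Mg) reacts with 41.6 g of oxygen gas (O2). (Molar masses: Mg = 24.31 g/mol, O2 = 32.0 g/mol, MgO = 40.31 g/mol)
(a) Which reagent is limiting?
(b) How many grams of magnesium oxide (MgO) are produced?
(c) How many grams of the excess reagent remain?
(a) O2, (b) 104.8 g, (c) 24.31 g

Moles of Mg = 87.52 g ÷ 24.31 g/mol = 3.60016 mol
Moles of O2 = 41.6 g ÷ 32.0 g/mol = 1.3 mol
Moles ÷ coefficient: Mg: 3.60016/2 = 1.8, O2: 1.3/1 = 1.3
(a) O2 has the smaller value, so O2 is the limiting reagent.
(b) Moles of MgO = 1.3 mol O2 × (2/1) = 2.6 mol; mass = 2.6 mol × 40.31 g/mol = 104.8 g
(c) Mg consumed = 1.3 × (2/1) = 2.6 mol; remaining = 3.60016 − 2.6 = 1.00016 mol; mass = 1.00016 mol × 24.31 g/mol = 24.31 g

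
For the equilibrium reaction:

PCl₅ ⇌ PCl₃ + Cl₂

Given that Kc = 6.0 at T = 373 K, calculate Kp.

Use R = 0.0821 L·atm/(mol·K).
K_p = 183.7398

Δn = (moles gaseous products) − (moles gaseous reactants) = 1
T = 373 K; RT = 0.0821 × 373 = 30.6233
Kp = Kc·(RT)^Δn = 6.0 × (30.6233)^1 = 6.0 × 30.6233 = 183.7398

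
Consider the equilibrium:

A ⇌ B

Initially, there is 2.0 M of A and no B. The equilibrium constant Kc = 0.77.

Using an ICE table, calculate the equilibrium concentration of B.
[B] = 0.870 M

ICE: [A] = 2.0 − x, [B] = x.
Kc = x/(2.0 − x) = 0.77 ⇒ x = 0.77·2.0/(1 + 0.77) = 1.54/1.77 = 0.8701.
[B] = x = 0.870 M.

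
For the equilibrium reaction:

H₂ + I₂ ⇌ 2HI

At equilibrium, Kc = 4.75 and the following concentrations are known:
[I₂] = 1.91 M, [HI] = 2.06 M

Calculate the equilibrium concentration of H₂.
[H₂] = 0.4677 M

Kc = ([HI]^2) / ([H₂] × [I₂]) = 4.75
[H₂]^1 = (product terms)/(Kc · other reactant terms) = 4.2436 / (4.75 · 1.91) = 0.46774
[H₂] = 0.4677 M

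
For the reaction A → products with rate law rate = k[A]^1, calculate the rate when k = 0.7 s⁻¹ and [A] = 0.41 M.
0.287 M/s

rate = k·[A]^1 = 0.7·(0.41)^1 = 0.7·0.41 = 0.287 M/s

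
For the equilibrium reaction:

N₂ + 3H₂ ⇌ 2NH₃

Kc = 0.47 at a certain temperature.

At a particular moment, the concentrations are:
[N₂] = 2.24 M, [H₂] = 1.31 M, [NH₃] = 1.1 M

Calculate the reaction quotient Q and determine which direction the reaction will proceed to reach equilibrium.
Q = 0.240, Q < K, reaction proceeds forward (toward products)

Q = ([NH₃]^2) / ([N₂] × [H₂]^3)
  = ((1.1)^2) / ((2.24)·(1.31)^3) = 1.21/5.0357 = 0.2403
Since Q = 0.2403 < Kc = 0.47, the reaction proceeds forward (toward products) to reach equilibrium.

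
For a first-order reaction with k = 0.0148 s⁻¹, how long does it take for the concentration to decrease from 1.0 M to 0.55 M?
40.39 s

From ln[A] = ln[A]₀ - k·t: t = ln([A]₀/[A])/k = ln(1.0/0.55)/0.0148 = ln(1.8182)/0.0148 = 0.5978/0.0148 = 40.39 s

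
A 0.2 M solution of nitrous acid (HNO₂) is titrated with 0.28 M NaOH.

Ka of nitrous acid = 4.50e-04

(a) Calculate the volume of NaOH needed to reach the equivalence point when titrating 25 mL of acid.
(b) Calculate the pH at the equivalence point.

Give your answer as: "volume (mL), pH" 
V = 17.9 mL, pH = 8.21

(a) At equivalence: moles acid = moles base.
moles acid = 0.2 × 0.025 = 0.005 mol; V_NaOH = 0.005/0.28 = 0.01786 L = 17.9 mL.
(b) At equivalence, all acid → conjugate base A⁻ at [A⁻] = 0.005/0.04286 = 0.1167 M.
Kb = Kw/Ka = 1.0e-14/4.50e-04 = 2.222e-11; [OH⁻] = √(Kb·[A⁻]) = 1.610e-06; pOH = 5.79; pH = 14 − pOH = 8.21.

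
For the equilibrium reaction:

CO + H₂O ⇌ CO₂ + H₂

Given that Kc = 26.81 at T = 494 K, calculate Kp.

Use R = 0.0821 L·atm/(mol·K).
K_p = 26.8100

Δn = (moles gaseous products) − (moles gaseous reactants) = 0
T = 494 K; RT = 0.0821 × 494 = 40.5574
Kp = Kc·(RT)^Δn = 26.81 × (40.5574)^0 = 26.81 × 1 = 26.8100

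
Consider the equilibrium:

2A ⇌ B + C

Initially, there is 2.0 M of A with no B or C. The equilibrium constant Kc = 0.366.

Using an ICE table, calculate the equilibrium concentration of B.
[B] = 0.548 M

ICE: [A] = 2.0 − 2x, [B] = [C] = x.
Kc = x²/(2.0 − 2x)² = 0.366 ⇒ √Kc = x/(2.0 − 2x).
x = √0.366·2.0/(1 + 2√0.366) = 0.60498·2.0/2.21 = 0.5475.
[B] = x = 0.548 M.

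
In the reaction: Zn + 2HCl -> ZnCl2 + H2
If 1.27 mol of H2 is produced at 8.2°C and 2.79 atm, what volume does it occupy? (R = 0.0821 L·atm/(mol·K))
T = 8.2°C + 273.15 = 281.35 K
V = nRT/P = (1.27 × 0.0821 × 281.35) / 2.79
V = 10.51 L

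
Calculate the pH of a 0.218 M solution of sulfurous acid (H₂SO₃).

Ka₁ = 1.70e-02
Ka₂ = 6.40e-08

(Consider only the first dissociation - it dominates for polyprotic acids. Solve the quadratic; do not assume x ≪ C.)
pH = 1.28

x² + Ka₁·x − Ka₁·C = 0 with Ka₁ = 1.70e-02, C = 0.218.
x = (−Ka₁ + √(Ka₁² + 4·Ka₁·C))/2 = 5.2967e-02 M, so pH = 1.28.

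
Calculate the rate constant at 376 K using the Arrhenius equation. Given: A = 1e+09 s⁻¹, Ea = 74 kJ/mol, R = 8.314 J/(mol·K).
5.24e-02 s⁻¹

k = A·exp(-Ea/(R·T)) = 1e+09·exp(-74000/(8.314·376)) = 1e+09·exp(-23.6719) = 1e+09·5.2409e-11 = 5.24e-02 s⁻¹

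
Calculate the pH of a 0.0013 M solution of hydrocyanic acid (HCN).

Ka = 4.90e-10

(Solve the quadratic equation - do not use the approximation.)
pH = 6.10

x² + Ka×x - Ka×C = 0. Using quadratic formula: [H⁺] = 7.9788e-07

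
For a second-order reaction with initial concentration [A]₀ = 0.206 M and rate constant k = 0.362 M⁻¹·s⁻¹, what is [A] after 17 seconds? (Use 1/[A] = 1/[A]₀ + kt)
0.0908 M

1/[A] = 1/[A]₀ + k·t = 1/0.206 + (0.362)·(17) = 4.8544 + 6.1540 = 11.0084
[A] = 1/11.0084 = 0.0908 M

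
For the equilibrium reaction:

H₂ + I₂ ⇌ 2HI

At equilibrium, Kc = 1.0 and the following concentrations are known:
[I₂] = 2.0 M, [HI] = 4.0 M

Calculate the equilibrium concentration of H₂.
[H₂] = 8.0000 M

Kc = ([HI]^2) / ([H₂] × [I₂]) = 1.0
[H₂]^1 = (product terms)/(Kc · other reactant terms) = 16 / (1.0 · 2) = 8
[H₂] = 8.0000 M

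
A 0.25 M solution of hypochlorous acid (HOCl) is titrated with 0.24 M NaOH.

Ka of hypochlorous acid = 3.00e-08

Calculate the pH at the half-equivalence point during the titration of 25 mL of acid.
pH = pKa = 7.52

At the half-equivalence point, [HA] = [A⁻], so by Henderson–Hasselbalch pH = pKa + log(1) = pKa.
pKa = −log(3.00e-08) = 7.52.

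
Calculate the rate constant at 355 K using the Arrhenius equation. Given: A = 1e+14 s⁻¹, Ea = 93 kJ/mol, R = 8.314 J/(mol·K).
2.07e+00 s⁻¹

k = A·exp(-Ea/(R·T)) = 1e+14·exp(-93000/(8.314·355)) = 1e+14·exp(-31.5097) = 1e+14·2.0678e-14 = 2.07e+00 s⁻¹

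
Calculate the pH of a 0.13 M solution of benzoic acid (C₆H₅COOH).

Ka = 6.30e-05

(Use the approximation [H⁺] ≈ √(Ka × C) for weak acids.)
pH = 2.54

[H⁺] = √(Ka × C) = √(6.30e-05 × 0.13) = 2.8618e-03. pH = -log(2.8618e-03)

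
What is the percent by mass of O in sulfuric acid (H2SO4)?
Mass of O in formula = 16.0 × 4 = 64 g/mol
Molar mass = 98.09 g/mol
% O = (64/98.09) × 100% = 65.25%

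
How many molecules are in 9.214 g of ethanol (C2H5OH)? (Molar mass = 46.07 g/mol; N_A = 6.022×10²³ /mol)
Moles = 9.214 g ÷ 46.07 g/mol = 0.2 mol
Molecules = 0.2 mol × 6.022×10²³ /mol = 1.204e+23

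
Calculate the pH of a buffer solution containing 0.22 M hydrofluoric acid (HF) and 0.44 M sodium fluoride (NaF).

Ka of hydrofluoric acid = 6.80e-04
pH = 3.47

pKa = -log(6.80e-04) = 3.17. pH = pKa + log([A⁻]/[HA]) = 3.17 + log(0.44/0.22)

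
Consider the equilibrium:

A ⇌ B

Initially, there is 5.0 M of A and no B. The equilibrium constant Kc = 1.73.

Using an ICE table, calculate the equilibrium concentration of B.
[B] = 3.168 M

ICE: [A] = 5.0 − x, [B] = x.
Kc = x/(5.0 − x) = 1.73 ⇒ x = 1.73·5.0/(1 + 1.73) = 8.65/2.73 = 3.168.
[B] = x = 3.168 M.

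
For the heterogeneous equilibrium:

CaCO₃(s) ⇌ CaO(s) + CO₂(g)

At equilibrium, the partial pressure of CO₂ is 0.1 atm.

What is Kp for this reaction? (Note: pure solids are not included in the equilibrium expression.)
K_p = 0.1

Solids (CaCO₃, CaO) have activity 1 and are excluded.
Kp = P(CO₂) = 0.1.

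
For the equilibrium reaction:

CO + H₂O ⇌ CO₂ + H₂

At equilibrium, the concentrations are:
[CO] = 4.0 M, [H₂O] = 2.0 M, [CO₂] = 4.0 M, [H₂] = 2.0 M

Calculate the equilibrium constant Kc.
K_c = 1.0000

Kc = ([CO₂] × [H₂]) / ([CO] × [H₂O])
   = ((4.0)·(2.0)) / ((4.0)·(2.0))
   = 8 / 8 = 1.0000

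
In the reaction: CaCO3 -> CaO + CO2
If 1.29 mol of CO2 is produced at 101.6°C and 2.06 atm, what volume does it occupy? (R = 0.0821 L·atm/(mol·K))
T = 101.6°C + 273.15 = 374.75 K
V = nRT/P = (1.29 × 0.0821 × 374.75) / 2.06
V = 19.27 L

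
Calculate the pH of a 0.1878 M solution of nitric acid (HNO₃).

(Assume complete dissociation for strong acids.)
pH = 0.73

[H⁺] = 0.1878 M for strong acid. pH = -log[H⁺] = -log(0.1878)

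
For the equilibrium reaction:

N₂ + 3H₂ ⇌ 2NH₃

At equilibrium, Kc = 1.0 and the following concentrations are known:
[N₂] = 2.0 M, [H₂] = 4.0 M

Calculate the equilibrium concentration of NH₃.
[NH₃] = 11.3137 M

Kc = ([NH₃]^2) / ([N₂] × [H₂]^3) = 1.0
[NH₃]^2 = Kc · (reactant terms)/(other product terms) = 1.0 · 128 / 1 = 128
[NH₃] = (128)^(1/2) = 11.3137 M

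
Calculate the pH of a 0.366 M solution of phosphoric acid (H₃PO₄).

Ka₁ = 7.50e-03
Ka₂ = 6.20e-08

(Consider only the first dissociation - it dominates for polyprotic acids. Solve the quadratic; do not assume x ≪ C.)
pH = 1.31

x² + Ka₁·x − Ka₁·C = 0 with Ka₁ = 7.50e-03, C = 0.366.
x = (−Ka₁ + √(Ka₁² + 4·Ka₁·C))/2 = 4.8777e-02 M, so pH = 1.31.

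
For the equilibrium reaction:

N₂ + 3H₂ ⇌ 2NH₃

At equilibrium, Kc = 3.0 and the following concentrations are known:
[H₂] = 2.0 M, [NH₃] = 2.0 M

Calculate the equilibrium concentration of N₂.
[N₂] = 0.1667 M

Kc = ([NH₃]^2) / ([N₂] × [H₂]^3) = 3.0
[N₂]^1 = (product terms)/(Kc · other reactant terms) = 4 / (3.0 · 8) = 0.16667
[N₂] = 0.1667 M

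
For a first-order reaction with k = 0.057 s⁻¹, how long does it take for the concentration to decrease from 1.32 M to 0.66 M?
12.16 s

From ln[A] = ln[A]₀ - k·t: t = ln([A]₀/[A])/k = ln(1.32/0.66)/0.057 = ln(2.0000)/0.057 = 0.6931/0.057 = 12.16 s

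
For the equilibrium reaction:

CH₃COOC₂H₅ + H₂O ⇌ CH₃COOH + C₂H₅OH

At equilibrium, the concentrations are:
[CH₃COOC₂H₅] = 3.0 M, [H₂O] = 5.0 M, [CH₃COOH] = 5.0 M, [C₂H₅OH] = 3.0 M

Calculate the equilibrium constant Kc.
K_c = 1.0000

Kc = ([CH₃COOH] × [C₂H₅OH]) / ([CH₃COOC₂H₅] × [H₂O])
   = ((5.0)·(3.0)) / ((3.0)·(5.0))
   = 15 / 15 = 1.0000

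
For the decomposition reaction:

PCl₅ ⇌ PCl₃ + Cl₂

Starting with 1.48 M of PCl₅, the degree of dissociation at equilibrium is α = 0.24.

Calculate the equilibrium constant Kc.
K_c = 0.1122

x = α·[A]₀ = 0.24 × 1.48 = 0.3552 M dissociated.
At eq: [PCl₅] = 1.48 − 0.3552 = 1.125 M; [PCl₃] = [Cl₂] = x = 0.3552 M.
Kc = [PCl₃][Cl₂]/[PCl₅] = (0.3552)²/1.125 = 0.1122.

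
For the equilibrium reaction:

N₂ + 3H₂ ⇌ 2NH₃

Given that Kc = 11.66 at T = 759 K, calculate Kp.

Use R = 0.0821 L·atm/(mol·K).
K_p = 0.0030

Δn = (moles gaseous products) − (moles gaseous reactants) = -2
T = 759 K; RT = 0.0821 × 759 = 62.3139
Kp = Kc·(RT)^Δn = 11.66 × (62.3139)^-2 = 11.66 × 0.000257531 = 0.0030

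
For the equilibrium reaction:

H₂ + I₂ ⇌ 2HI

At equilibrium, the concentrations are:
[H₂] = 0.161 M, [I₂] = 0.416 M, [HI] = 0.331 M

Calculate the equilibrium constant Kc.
K_c = 1.6358

Kc = ([HI]^2) / ([H₂] × [I₂])
   = ((0.331)^2) / ((0.161)·(0.416))
   = 0.10956 / 0.066976 = 1.6358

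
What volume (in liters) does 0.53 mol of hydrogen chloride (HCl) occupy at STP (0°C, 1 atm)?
At STP, 1 mol of gas occupies 22.4 L
Volume = 0.53 mol × 22.4 L/mol = 11.87 L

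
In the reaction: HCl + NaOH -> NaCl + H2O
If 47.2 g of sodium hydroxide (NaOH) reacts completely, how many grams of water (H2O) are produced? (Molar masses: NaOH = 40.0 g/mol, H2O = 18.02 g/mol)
Moles of NaOH = 47.2 g ÷ 40.0 g/mol = 1.18 mol
Mole ratio: 1 mol H2O / 1 mol NaOH
Moles of H2O = 1.18 × (1/1) = 1.18 mol
Mass of H2O = 1.18 mol × 18.02 g/mol = 21.26 g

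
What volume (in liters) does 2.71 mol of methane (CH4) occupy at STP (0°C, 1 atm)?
At STP, 1 mol of gas occupies 22.4 L
Volume = 2.71 mol × 22.4 L/mol = 60.70 L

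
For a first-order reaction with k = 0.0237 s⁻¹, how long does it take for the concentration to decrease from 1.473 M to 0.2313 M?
78.12 s

From ln[A] = ln[A]₀ - k·t: t = ln([A]₀/[A])/k = ln(1.473/0.2313)/0.0237 = ln(6.3684)/0.0237 = 1.8513/0.0237 = 78.12 s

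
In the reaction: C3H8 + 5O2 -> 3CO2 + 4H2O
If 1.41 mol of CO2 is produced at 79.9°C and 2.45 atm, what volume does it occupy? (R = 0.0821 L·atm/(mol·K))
T = 79.9°C + 273.15 = 353.05 K
V = nRT/P = (1.41 × 0.0821 × 353.05) / 2.45
V = 16.68 L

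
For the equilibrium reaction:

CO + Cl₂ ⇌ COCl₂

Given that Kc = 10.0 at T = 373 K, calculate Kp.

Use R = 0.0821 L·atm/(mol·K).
K_p = 0.3265

Δn = (moles gaseous products) − (moles gaseous reactants) = -1
T = 373 K; RT = 0.0821 × 373 = 30.6233
Kp = Kc·(RT)^Δn = 10.0 × (30.6233)^-1 = 10.0 × 0.0326549 = 0.3265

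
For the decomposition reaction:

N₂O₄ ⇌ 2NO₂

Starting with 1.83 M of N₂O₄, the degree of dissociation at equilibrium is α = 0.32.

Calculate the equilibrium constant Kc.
K_c = 1.1023

x = α·[A]₀ = 0.32 × 1.83 = 0.5856 M dissociated.
At eq: [N₂O₄] = 1.83 − 0.5856 = 1.244 M; [NO₂] = 2x = 1.171 M.
Kc = [NO₂]²/[N₂O₄] = (1.171)²/1.244 = 1.102.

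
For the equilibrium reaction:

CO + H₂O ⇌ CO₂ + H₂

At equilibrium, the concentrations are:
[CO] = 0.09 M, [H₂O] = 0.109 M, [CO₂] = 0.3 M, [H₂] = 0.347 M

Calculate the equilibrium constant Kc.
K_c = 10.6116

Kc = ([CO₂] × [H₂]) / ([CO] × [H₂O])
   = ((0.3)·(0.347)) / ((0.09)·(0.109))
   = 0.1041 / 0.00981 = 10.6116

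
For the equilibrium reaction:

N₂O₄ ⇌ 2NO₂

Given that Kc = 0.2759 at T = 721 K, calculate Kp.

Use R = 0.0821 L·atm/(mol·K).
K_p = 16.3317

Δn = (moles gaseous products) − (moles gaseous reactants) = 1
T = 721 K; RT = 0.0821 × 721 = 59.1941
Kp = Kc·(RT)^Δn = 0.2759 × (59.1941)^1 = 0.2759 × 59.1941 = 16.3317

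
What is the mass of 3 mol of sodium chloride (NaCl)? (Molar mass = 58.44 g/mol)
Mass = 3 mol × 58.44 g/mol = 175.3 g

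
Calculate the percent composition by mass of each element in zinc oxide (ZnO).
Zn: 80.34%, O: 19.66%

Molar mass of ZnO = 81.38 g/mol
% Zn = (1 × 65.38) / 81.38 × 100% = 65.38 / 81.38 × 100% = 80.34%
% O = (1 × 16.0) / 81.38 × 100% = 16 / 81.38 × 100% = 19.66%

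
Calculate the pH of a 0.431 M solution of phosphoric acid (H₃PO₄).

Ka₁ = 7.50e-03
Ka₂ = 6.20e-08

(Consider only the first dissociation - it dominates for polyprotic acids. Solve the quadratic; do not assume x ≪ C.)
pH = 1.27

x² + Ka₁·x − Ka₁·C = 0 with Ka₁ = 7.50e-03, C = 0.431.
x = (−Ka₁ + √(Ka₁² + 4·Ka₁·C))/2 = 5.3229e-02 M, so pH = 1.27.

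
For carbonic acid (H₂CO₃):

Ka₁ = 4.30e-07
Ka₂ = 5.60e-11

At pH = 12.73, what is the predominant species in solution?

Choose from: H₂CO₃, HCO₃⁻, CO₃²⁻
CO₃²⁻

pKa1 = 6.37, pKa2 = 10.25. Each pKa is the crossover between adjacent species; pH = 12.73 lies in the region where CO₃²⁻ predominates.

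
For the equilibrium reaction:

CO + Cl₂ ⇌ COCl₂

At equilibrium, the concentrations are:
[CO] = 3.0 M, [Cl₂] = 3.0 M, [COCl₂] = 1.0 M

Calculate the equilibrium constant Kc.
K_c = 0.1111

Kc = ([COCl₂]) / ([CO] × [Cl₂])
   = ((1.0)) / ((3.0)·(3.0))
   = 1 / 9 = 0.1111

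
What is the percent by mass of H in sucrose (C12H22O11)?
Mass of H in formula = 1.008 × 22 = 22.176 g/mol
Molar mass = 342.3 g/mol
% H = (22.176/342.3) × 100% = 6.48%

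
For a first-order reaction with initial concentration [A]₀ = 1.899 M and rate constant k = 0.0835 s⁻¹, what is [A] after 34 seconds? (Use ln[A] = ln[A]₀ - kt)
0.1111 M

ln[A] = ln[A]₀ - k·t = ln(1.899) - (0.0835)·(34) = 0.6413 - 2.8390 = -2.1977
[A] = e^(-2.1977) = 0.1111 M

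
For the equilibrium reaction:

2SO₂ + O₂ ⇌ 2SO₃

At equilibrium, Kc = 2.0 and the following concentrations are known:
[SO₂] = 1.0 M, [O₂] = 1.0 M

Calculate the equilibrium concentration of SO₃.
[SO₃] = 1.4142 M

Kc = ([SO₃]^2) / ([SO₂]^2 × [O₂]) = 2.0
[SO₃]^2 = Kc · (reactant terms)/(other product terms) = 2.0 · 1 / 1 = 2
[SO₃] = (2)^(1/2) = 1.4142 M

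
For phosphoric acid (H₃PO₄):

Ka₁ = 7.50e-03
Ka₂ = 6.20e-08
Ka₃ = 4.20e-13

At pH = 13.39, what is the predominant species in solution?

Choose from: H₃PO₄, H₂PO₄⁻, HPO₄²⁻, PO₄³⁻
PO₄³⁻

pKa1 = 2.12, pKa2 = 7.21, pKa3 = 12.38. Each pKa is the crossover between adjacent species; pH = 13.39 lies in the region where PO₄³⁻ predominates.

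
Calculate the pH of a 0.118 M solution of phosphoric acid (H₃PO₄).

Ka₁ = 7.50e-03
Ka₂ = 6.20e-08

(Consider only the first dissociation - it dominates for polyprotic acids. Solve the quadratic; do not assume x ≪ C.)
pH = 1.58

x² + Ka₁·x − Ka₁·C = 0 with Ka₁ = 7.50e-03, C = 0.118.
x = (−Ka₁ + √(Ka₁² + 4·Ka₁·C))/2 = 2.6234e-02 M, so pH = 1.58.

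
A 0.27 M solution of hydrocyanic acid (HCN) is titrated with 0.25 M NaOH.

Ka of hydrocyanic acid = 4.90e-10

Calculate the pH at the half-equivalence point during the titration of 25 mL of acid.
pH = pKa = 9.31

At the half-equivalence point, [HA] = [A⁻], so by Henderson–Hasselbalch pH = pKa + log(1) = pKa.
pKa = −log(4.90e-10) = 9.31.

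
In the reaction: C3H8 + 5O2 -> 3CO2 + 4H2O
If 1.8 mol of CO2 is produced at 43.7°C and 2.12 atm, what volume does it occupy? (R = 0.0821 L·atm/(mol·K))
T = 43.7°C + 273.15 = 316.85 K
V = nRT/P = (1.8 × 0.0821 × 316.85) / 2.12
V = 22.09 L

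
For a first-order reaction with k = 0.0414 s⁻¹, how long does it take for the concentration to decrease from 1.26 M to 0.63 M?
16.74 s

From ln[A] = ln[A]₀ - k·t: t = ln([A]₀/[A])/k = ln(1.26/0.63)/0.0414 = ln(2.0000)/0.0414 = 0.6931/0.0414 = 16.74 s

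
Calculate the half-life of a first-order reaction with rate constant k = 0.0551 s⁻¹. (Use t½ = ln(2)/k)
12.58 s

t½ = ln(2)/k = 0.6931/0.0551 = 12.58 s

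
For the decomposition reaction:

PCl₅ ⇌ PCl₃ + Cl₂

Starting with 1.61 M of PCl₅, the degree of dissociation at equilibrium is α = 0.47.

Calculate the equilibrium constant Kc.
K_c = 0.6710

x = α·[A]₀ = 0.47 × 1.61 = 0.7567 M dissociated.
At eq: [PCl₅] = 1.61 − 0.7567 = 0.8533 M; [PCl₃] = [Cl₂] = x = 0.7567 M.
Kc = [PCl₃][Cl₂]/[PCl₅] = (0.7567)²/0.8533 = 0.671.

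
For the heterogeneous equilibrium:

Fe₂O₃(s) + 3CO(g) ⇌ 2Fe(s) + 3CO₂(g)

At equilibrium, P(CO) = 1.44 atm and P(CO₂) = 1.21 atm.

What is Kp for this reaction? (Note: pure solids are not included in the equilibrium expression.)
K_p = 0.593

Solids (Fe₂O₃, Fe) are excluded.
Kp = P(CO₂)³/P(CO)³ = (1.21)³/(1.44)³ = 1.772/2.986 = 0.593.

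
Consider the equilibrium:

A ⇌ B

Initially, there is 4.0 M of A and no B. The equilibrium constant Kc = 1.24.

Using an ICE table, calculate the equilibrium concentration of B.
[B] = 2.214 M

ICE: [A] = 4.0 − x, [B] = x.
Kc = x/(4.0 − x) = 1.24 ⇒ x = 1.24·4.0/(1 + 1.24) = 4.96/2.24 = 2.214.
[B] = x = 2.214 M.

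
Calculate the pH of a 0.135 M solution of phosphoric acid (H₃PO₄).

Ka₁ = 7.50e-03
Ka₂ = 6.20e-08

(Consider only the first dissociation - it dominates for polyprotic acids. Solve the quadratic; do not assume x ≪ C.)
pH = 1.55

x² + Ka₁·x − Ka₁·C = 0 with Ka₁ = 7.50e-03, C = 0.135.
x = (−Ka₁ + √(Ka₁² + 4·Ka₁·C))/2 = 2.8290e-02 M, so pH = 1.55.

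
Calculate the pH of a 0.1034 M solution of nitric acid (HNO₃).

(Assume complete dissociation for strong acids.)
pH = 0.99

[H⁺] = 0.1034 M for strong acid. pH = -log[H⁺] = -log(0.1034)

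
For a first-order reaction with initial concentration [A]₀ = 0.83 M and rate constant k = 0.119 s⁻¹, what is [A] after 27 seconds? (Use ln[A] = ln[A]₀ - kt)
0.0334 M

ln[A] = ln[A]₀ - k·t = ln(0.83) - (0.119)·(27) = -0.1863 - 3.2130 = -3.3993
[A] = e^(-3.3993) = 0.0334 M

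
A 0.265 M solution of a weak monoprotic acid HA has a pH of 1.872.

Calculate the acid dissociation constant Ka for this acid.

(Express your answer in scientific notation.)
K_a = 7.17e-04

[H⁺] = 10^(−pH) = 10^(−1.872) = 1.343e-02 M. For HA ⇌ H⁺ + A⁻, Ka = x²/(C − x) = (1.343e-02)²/(0.265 − 1.343e-02) = 7.17e-04.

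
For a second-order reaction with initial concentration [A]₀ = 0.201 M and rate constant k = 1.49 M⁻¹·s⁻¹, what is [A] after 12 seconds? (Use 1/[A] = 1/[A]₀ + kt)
0.0438 M

1/[A] = 1/[A]₀ + k·t = 1/0.201 + (1.49)·(12) = 4.9751 + 17.8800 = 22.8551
[A] = 1/22.8551 = 0.0438 M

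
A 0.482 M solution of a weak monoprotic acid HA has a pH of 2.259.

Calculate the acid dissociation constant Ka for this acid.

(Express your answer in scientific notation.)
K_a = 6.37e-05

[H⁺] = 10^(−pH) = 10^(−2.259) = 5.508e-03 M. For HA ⇌ H⁺ + A⁻, Ka = x²/(C − x) = (5.508e-03)²/(0.482 − 5.508e-03) = 6.37e-05.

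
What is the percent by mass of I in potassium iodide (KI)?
Mass of I in formula = 126.9 × 1 = 126.9 g/mol
Molar mass = 166.0 g/mol
% I = (126.9/166.0) × 100% = 76.45%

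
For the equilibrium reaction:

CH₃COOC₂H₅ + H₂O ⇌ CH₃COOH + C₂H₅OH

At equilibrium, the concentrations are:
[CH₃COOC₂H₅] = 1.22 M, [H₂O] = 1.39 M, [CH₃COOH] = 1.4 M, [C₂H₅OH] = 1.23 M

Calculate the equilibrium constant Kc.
K_c = 1.0154

Kc = ([CH₃COOH] × [C₂H₅OH]) / ([CH₃COOC₂H₅] × [H₂O])
   = ((1.4)·(1.23)) / ((1.22)·(1.39))
   = 1.722 / 1.6958 = 1.0154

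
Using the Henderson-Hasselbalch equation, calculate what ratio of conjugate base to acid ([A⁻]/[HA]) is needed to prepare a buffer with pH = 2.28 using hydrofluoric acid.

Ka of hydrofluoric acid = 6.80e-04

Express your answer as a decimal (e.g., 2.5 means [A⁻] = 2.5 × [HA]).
[A⁻]/[HA] = 0.130

pKa = −log(6.80e-04) = 3.1675. pH = pKa + log([A⁻]/[HA]). 2.28 = 3.1675 + log(ratio). log(ratio) = 2.28 − 3.1675 = -0.8875. ratio = 10^(-0.8875) = 0.130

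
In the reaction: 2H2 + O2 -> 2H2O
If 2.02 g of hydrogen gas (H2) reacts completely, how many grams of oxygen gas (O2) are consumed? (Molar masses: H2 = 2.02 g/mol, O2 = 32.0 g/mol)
Moles of H2 = 2.02 g ÷ 2.02 g/mol = 1 mol
Mole ratio: 1 mol O2 / 2 mol H2
Moles of O2 = 1 × (1/2) = 0.5 mol
Mass of O2 = 0.5 mol × 32.0 g/mol = 16 g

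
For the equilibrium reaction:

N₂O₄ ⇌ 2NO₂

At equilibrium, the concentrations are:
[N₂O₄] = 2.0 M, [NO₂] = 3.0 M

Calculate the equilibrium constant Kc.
K_c = 4.5000

Kc = ([NO₂]^2) / ([N₂O₄])
   = ((3.0)^2) / ((2.0))
   = 9 / 2 = 4.5000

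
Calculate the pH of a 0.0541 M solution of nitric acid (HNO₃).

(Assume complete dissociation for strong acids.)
pH = 1.27

[H⁺] = 0.0541 M for strong acid. pH = -log[H⁺] = -log(0.0541)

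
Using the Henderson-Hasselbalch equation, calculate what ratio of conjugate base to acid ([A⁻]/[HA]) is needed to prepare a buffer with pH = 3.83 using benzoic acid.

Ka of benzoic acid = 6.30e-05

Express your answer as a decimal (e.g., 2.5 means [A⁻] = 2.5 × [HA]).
[A⁻]/[HA] = 0.426

pKa = −log(6.30e-05) = 4.2007. pH = pKa + log([A⁻]/[HA]). 3.83 = 4.2007 + log(ratio). log(ratio) = 3.83 − 4.2007 = -0.3707. ratio = 10^(-0.3707) = 0.426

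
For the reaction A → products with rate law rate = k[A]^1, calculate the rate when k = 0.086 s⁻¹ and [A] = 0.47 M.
0.04042 M/s

rate = k·[A]^1 = 0.086·(0.47)^1 = 0.086·0.47 = 0.04042 M/s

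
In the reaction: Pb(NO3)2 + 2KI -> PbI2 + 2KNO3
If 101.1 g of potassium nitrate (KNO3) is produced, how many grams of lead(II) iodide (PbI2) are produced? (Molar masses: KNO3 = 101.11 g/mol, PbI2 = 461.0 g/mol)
Moles of KNO3 = 101.1 g ÷ 101.11 g/mol = 0.999901 mol
Mole ratio: 1 mol PbI2 / 2 mol KNO3
Moles of PbI2 = 0.999901 × (1/2) = 0.499951 mol
Mass of PbI2 = 0.499951 mol × 461.0 g/mol = 230.5 g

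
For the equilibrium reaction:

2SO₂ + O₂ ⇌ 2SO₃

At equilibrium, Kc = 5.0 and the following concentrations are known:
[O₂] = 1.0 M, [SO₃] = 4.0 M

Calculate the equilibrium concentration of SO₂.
[SO₂] = 1.7889 M

Kc = ([SO₃]^2) / ([SO₂]^2 × [O₂]) = 5.0
[SO₂]^2 = (product terms)/(Kc · other reactant terms) = 16 / (5.0 · 1) = 3.2
[SO₂] = (3.2)^(1/2) = 1.7889 M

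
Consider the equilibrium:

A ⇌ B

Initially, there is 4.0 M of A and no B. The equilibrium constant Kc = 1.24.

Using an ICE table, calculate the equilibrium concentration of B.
[B] = 2.214 M

ICE: [A] = 4.0 − x, [B] = x.
Kc = x/(4.0 − x) = 1.24 ⇒ x = 1.24·4.0/(1 + 1.24) = 4.96/2.24 = 2.214.
[B] = x = 2.214 M.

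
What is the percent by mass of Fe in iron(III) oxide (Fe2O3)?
Mass of Fe in formula = 55.85 × 2 = 111.7 g/mol
Molar mass = 159.7 g/mol
% Fe = (111.7/159.7) × 100% = 69.94%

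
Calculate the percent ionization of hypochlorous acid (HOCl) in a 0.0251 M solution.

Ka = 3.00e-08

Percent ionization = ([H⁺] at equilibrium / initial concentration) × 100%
Percent ionization = 0.109%

Let x = [H⁺]. Ka = x²/(C - x) ⇒ x² + (3.00e-08)x - (3.00e-08)(0.0251) = 0. x = 2.7426e-05. Percent = (2.7426e-05/0.0251) × 100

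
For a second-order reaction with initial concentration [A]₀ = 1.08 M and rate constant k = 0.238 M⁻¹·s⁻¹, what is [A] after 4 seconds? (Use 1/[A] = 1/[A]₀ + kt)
0.5325 M

1/[A] = 1/[A]₀ + k·t = 1/1.08 + (0.238)·(4) = 0.9259 + 0.9520 = 1.8779
[A] = 1/1.8779 = 0.5325 M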